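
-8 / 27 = -0.30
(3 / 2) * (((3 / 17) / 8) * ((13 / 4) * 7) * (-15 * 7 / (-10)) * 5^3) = 987.99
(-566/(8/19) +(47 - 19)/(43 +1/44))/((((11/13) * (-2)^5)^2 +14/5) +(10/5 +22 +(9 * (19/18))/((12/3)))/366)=-1.83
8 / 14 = 4 / 7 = 0.57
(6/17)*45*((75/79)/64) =10125/42976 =0.24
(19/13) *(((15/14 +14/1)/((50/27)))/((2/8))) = 108243/2275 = 47.58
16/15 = 1.07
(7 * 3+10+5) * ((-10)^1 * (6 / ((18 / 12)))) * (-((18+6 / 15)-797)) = -1121184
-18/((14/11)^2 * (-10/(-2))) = -1089/490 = -2.22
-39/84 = -13/28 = -0.46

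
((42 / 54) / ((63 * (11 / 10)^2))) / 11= 100 / 107811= 0.00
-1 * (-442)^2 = -195364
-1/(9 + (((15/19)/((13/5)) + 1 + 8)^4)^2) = -13854014124583882561/777678807996998879468268105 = -0.00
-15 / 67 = -0.22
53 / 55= 0.96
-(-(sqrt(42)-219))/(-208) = 219/208-sqrt(42)/208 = 1.02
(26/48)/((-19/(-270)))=585/76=7.70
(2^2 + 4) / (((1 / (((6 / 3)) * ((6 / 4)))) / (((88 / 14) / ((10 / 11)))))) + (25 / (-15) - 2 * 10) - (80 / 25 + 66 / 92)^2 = 143228599 / 1110900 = 128.93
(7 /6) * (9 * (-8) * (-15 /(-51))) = -420 /17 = -24.71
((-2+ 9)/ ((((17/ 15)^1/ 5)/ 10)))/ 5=1050/ 17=61.76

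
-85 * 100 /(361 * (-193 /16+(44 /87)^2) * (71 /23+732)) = 35496000 /13083853321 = 0.00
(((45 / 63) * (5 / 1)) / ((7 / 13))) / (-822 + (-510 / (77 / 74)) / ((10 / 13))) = -3575 / 786492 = -0.00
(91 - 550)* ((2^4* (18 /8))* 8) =-132192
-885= -885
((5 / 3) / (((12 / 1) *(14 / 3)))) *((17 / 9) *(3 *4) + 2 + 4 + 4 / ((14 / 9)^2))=22285 / 24696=0.90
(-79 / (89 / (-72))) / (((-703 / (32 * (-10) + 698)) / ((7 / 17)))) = -15050448 / 1063639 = -14.15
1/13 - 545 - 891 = -18667/13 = -1435.92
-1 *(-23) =23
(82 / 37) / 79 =82 / 2923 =0.03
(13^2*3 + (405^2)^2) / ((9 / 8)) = 71744536352 / 3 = 23914845450.67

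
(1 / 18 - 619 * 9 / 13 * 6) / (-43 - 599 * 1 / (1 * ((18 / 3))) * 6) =601655 / 150228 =4.00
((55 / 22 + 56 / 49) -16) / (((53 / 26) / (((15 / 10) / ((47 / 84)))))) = -40482 / 2491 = -16.25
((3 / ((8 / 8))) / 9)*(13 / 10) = 13 / 30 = 0.43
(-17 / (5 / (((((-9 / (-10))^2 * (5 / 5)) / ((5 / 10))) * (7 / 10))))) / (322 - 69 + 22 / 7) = -67473 / 4482500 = -0.02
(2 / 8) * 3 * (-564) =-423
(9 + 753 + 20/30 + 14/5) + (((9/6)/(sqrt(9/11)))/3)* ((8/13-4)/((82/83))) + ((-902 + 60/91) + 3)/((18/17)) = -679493/8190-913* sqrt(11)/1599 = -84.86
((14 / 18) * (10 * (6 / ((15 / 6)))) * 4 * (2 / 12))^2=12544 / 81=154.86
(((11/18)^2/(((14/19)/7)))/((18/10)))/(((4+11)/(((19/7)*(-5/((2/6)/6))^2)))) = 2888.96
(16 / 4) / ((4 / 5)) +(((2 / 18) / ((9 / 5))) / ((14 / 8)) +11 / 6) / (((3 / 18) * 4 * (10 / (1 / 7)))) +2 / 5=5.44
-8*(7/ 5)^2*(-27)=10584/ 25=423.36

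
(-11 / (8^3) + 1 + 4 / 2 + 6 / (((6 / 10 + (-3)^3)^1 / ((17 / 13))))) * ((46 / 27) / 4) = 4515245 / 3953664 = 1.14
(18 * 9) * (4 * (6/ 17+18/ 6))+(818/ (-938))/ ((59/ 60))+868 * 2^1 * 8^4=3345923995868/ 470407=7112827.82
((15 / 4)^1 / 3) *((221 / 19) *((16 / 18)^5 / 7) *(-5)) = -45260800 / 7853517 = -5.76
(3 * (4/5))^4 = 20736/625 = 33.18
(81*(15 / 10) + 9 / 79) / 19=19215 / 3002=6.40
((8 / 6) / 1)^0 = 1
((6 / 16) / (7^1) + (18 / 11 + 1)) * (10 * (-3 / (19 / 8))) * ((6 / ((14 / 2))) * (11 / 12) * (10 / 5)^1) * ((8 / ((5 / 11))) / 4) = -218724 / 931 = -234.93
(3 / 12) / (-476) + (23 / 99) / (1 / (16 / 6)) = 350039 / 565488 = 0.62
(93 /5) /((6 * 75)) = 31 /750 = 0.04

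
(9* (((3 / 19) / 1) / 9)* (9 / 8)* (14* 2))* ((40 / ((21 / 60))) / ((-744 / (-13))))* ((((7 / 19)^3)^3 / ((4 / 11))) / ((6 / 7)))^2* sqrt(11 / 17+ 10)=3137830872153591939325* sqrt(3077) / 33364069073055528366986781856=0.00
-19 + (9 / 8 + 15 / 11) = -1453 / 88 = -16.51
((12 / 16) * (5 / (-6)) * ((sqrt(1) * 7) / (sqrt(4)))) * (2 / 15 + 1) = -119 / 48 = -2.48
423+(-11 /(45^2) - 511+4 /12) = -177536 /2025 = -87.67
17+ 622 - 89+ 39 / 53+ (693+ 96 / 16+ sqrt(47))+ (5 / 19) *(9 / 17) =sqrt(47)+ 21396613 / 17119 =1256.73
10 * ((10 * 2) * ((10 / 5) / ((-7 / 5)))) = -2000 / 7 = -285.71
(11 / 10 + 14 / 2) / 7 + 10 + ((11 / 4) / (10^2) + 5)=45317 / 2800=16.18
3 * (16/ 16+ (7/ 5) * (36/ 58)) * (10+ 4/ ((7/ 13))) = 97.72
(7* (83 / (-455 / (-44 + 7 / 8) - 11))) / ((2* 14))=-5727 / 124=-46.19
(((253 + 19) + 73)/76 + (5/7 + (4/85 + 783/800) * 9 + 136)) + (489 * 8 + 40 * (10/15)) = 22189378241/5426400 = 4089.15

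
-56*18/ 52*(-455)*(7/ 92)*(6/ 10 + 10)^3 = 459583299/ 575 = 799275.30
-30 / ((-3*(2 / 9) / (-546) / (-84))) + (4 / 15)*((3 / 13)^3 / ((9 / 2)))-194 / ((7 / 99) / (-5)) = 159756942206 / 76895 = 2077598.57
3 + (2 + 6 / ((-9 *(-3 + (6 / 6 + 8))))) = 44 / 9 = 4.89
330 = 330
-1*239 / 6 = -239 / 6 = -39.83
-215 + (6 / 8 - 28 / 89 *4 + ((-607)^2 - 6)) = 131088987 / 356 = 368227.49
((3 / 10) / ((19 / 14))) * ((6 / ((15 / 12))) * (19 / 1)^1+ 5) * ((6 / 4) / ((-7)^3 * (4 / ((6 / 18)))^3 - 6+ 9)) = -10101 / 187688650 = -0.00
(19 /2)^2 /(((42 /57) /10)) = 1224.82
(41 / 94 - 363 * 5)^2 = 29093783761 / 8836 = 3292641.89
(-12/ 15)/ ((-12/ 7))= 7/ 15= 0.47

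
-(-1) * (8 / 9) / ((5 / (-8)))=-64 / 45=-1.42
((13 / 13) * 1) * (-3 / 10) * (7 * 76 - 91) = -132.30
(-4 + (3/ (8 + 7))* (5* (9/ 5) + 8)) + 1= 2/ 5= 0.40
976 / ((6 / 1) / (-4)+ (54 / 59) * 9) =115168 / 795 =144.87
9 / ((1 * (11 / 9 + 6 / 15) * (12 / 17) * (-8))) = -2295 / 2336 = -0.98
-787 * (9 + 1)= -7870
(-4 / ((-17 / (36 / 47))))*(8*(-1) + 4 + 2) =-288 / 799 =-0.36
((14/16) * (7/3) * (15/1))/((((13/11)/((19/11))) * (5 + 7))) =4655/1248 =3.73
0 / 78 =0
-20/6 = -10/3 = -3.33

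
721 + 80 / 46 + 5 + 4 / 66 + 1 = 553159 / 759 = 728.80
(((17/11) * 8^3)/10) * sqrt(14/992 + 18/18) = 1088 * sqrt(15593)/1705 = 79.68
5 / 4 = 1.25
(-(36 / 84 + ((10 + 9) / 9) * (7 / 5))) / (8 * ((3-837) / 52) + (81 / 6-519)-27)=27716 / 5412015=0.01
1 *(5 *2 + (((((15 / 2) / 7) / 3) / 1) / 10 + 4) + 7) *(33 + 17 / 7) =36518 / 49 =745.27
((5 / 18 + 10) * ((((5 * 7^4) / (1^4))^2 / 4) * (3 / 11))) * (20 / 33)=133311023125 / 2178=61207999.60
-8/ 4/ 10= -0.20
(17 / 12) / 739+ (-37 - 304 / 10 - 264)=-14694191 / 44340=-331.40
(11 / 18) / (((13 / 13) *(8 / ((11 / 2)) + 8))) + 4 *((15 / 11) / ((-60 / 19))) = -34237 / 20592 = -1.66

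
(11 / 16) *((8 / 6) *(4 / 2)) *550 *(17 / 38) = 451.10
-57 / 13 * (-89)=5073 / 13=390.23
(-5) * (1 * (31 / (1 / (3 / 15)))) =-31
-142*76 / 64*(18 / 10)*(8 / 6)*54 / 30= -36423 / 50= -728.46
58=58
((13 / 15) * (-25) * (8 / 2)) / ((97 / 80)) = -20800 / 291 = -71.48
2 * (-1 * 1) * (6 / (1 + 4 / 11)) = -44 / 5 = -8.80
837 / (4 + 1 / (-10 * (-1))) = 8370 / 41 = 204.15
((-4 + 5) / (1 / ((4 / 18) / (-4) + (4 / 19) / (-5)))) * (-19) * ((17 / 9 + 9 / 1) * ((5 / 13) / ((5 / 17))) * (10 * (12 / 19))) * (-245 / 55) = -54531512 / 73359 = -743.35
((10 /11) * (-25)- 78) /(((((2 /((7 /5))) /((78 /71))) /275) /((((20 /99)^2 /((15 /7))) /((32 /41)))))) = -361720450 /695871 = -519.81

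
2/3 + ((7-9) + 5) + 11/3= 22/3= 7.33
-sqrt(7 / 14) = -sqrt(2) / 2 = -0.71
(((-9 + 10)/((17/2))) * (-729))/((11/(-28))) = 40824/187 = 218.31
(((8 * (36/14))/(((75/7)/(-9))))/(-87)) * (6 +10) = 2304/725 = 3.18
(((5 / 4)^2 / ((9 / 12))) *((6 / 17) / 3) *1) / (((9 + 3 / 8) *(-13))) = -4 / 1989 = -0.00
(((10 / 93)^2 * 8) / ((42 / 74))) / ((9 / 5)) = 148000 / 1634661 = 0.09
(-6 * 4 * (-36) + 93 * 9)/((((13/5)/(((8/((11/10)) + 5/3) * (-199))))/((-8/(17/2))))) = 2662858800/2431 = 1095375.89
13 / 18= 0.72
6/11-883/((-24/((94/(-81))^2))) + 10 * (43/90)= 23761115/433026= 54.87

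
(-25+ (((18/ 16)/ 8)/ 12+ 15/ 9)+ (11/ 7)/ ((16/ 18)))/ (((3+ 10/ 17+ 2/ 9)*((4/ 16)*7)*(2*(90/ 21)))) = -1969841/ 5223680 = -0.38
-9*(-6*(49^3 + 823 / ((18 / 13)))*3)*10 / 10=19155429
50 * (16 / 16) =50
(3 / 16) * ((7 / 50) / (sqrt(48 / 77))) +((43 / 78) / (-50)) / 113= -43 / 440700 +7 * sqrt(231) / 3200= 0.03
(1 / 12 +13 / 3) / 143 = 53 / 1716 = 0.03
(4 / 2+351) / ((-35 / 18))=-6354 / 35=-181.54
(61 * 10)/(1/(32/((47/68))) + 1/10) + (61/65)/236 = 101808592703/20294820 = 5016.48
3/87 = 1/29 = 0.03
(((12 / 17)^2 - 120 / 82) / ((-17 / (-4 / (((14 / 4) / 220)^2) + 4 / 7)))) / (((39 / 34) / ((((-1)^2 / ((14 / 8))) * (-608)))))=14358071095296 / 52834691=271754.61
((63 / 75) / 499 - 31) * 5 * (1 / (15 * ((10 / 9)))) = -580056 / 62375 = -9.30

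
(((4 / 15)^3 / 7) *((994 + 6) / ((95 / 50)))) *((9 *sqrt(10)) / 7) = 5120 *sqrt(10) / 2793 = 5.80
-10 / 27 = -0.37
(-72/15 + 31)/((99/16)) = 2096/495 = 4.23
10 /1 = 10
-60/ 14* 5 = -150/ 7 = -21.43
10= 10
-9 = -9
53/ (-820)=-53/ 820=-0.06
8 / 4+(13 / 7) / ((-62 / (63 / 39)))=121 / 62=1.95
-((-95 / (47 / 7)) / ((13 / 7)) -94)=62089 / 611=101.62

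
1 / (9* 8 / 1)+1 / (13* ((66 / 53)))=779 / 10296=0.08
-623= -623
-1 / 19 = -0.05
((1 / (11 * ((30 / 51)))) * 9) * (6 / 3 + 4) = 459 / 55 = 8.35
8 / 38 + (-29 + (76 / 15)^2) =-13331 / 4275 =-3.12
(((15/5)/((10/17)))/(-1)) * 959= -48909/10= -4890.90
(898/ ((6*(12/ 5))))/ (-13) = -2245/ 468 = -4.80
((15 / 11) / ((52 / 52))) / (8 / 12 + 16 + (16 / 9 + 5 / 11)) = 135 / 1871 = 0.07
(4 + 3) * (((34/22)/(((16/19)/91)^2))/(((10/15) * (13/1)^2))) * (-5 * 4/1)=-31574865/1408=-22425.33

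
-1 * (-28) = 28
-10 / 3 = -3.33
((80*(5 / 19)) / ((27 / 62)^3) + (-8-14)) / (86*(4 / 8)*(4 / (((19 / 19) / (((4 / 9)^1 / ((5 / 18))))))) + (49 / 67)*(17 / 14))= 58359483020 / 69177891483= 0.84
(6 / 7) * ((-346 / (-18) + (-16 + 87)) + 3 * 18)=2596 / 21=123.62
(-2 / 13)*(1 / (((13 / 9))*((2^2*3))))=-3 / 338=-0.01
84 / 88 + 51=1143 / 22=51.95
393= 393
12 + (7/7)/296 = 3553/296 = 12.00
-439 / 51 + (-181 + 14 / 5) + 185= -461 / 255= -1.81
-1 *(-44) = 44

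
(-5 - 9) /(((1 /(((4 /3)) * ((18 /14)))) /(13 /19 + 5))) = -2592 /19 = -136.42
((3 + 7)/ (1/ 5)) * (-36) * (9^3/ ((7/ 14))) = -2624400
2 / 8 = 1 / 4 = 0.25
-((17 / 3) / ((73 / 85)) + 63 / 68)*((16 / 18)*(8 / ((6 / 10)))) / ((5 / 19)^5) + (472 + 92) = -4403993957788 / 62825625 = -70098.69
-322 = -322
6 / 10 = 3 / 5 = 0.60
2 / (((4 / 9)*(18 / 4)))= 1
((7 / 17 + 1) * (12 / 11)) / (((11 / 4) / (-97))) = -111744 / 2057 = -54.32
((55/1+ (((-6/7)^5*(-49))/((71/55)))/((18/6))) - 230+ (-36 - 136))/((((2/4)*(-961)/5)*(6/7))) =41539655/10029957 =4.14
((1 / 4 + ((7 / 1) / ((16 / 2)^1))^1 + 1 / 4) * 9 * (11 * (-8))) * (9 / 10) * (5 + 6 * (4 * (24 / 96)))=-107811 / 10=-10781.10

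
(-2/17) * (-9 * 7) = 126/17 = 7.41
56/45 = 1.24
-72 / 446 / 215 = -36 / 47945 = -0.00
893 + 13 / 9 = 8050 / 9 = 894.44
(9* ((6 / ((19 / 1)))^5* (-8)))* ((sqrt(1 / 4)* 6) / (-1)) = 1679616 / 2476099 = 0.68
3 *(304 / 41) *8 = 7296 / 41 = 177.95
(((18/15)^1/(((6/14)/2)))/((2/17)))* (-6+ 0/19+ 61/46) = -5117/23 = -222.48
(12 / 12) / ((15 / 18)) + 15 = 81 / 5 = 16.20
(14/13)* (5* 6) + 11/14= 6023/182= 33.09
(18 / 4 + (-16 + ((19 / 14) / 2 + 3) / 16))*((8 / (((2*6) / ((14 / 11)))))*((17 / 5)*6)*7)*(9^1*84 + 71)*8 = -45171567 / 5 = -9034313.40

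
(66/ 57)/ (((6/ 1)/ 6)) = 22/ 19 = 1.16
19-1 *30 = -11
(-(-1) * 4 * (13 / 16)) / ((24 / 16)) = 2.17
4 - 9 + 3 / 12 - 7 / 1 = -47 / 4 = -11.75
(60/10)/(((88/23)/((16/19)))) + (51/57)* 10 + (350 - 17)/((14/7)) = 73889/418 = 176.77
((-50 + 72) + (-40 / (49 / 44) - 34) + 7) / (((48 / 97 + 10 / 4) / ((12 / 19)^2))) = -56011680 / 10277309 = -5.45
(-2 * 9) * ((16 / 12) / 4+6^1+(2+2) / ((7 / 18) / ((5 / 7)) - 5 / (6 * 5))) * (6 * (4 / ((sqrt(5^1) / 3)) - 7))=217476 / 17 - 372816 * sqrt(5) / 85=2985.15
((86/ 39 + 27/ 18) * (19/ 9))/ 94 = 5491/ 65988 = 0.08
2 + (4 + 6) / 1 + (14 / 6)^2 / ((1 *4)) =13.36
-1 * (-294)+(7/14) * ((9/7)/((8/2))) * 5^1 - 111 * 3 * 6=-95379/56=-1703.20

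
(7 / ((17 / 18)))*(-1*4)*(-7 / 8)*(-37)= -16317 / 17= -959.82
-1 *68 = -68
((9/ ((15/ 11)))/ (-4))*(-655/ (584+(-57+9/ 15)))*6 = 64845/ 5276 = 12.29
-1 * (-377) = 377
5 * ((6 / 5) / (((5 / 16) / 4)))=384 / 5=76.80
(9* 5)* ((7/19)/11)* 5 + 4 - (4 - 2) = 1993/209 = 9.54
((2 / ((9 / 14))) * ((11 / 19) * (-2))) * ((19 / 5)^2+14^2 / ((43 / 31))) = -561.04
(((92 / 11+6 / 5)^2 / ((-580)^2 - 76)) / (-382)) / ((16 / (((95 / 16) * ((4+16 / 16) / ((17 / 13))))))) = -17084743 / 16913577905664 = -0.00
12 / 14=0.86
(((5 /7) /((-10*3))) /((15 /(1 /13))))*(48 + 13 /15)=-733 /122850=-0.01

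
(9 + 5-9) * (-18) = -90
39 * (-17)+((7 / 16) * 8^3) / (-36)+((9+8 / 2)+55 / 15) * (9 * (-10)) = -19523 / 9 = -2169.22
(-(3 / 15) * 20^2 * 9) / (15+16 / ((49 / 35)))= -1008 / 37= -27.24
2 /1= 2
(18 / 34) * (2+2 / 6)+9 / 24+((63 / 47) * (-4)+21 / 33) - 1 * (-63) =4210631 / 70312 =59.88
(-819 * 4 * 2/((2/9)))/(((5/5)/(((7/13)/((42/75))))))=-28350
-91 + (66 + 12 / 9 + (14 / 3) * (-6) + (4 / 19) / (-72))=-17671 / 342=-51.67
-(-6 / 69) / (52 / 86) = 43 / 299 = 0.14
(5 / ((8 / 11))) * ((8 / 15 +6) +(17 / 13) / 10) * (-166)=-2372887 / 312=-7605.41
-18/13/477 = -2/689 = -0.00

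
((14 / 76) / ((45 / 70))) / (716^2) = 49 / 87664176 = 0.00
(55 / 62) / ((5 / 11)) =121 / 62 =1.95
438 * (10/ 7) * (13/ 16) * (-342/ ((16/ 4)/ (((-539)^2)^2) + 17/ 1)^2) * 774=-106520726292059153783133189765/ 228752292320537070399889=-465659.71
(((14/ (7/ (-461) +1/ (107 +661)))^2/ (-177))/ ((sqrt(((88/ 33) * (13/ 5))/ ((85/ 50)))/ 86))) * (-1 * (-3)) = -528224842285056 * sqrt(663)/ 18528591575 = -734062.74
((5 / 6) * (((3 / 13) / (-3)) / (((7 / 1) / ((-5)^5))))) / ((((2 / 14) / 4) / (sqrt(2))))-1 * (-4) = 4 +31250 * sqrt(2) / 39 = 1137.18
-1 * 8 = -8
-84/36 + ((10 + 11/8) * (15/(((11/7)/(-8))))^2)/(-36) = -669697/363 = -1844.90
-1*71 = -71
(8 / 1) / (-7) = -8 / 7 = -1.14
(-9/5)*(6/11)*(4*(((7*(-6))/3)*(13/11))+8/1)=6912/121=57.12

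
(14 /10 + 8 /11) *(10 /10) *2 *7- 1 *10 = 1088 /55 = 19.78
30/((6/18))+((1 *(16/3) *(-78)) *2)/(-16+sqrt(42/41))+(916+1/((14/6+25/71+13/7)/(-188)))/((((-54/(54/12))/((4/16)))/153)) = -2642.32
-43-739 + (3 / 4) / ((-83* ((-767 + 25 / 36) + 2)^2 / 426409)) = -782.01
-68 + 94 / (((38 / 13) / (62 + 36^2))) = 828446 / 19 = 43602.42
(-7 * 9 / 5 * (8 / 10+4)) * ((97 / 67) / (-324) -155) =47107718 / 5025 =9374.67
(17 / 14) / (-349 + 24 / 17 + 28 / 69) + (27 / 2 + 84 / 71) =2971162482 / 202400765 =14.68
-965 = -965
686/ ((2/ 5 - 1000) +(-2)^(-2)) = -13720/ 19987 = -0.69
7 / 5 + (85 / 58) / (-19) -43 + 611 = 3136969 / 5510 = 569.32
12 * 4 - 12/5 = 45.60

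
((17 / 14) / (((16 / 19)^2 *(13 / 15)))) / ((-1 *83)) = -0.02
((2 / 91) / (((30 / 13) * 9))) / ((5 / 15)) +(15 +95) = 34651 / 315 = 110.00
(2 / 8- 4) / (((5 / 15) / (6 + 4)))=-225 / 2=-112.50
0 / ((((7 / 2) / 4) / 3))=0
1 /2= 0.50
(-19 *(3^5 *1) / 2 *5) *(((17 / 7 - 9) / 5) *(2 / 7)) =212382 / 49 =4334.33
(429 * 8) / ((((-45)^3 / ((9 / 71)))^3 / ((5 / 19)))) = -0.00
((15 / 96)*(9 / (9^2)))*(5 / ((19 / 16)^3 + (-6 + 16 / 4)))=-3200 / 11997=-0.27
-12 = -12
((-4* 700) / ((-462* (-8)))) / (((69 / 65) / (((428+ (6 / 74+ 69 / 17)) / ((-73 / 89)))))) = 39311389000 / 104553009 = 375.99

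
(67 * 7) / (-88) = -469 / 88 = -5.33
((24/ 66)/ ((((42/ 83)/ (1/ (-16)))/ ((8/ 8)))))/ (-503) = 83/ 929544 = 0.00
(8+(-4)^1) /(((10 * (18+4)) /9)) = 9 /55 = 0.16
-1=-1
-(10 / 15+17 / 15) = -9 / 5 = -1.80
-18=-18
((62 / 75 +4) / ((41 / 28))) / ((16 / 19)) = 24073 / 6150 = 3.91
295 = 295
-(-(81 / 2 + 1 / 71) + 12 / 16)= 11293 / 284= 39.76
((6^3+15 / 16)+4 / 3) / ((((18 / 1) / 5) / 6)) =52385 / 144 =363.78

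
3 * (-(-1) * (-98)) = -294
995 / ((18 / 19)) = 18905 / 18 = 1050.28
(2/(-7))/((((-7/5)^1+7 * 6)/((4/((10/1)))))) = -4/1421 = -0.00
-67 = -67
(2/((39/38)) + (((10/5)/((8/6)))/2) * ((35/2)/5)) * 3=1427/104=13.72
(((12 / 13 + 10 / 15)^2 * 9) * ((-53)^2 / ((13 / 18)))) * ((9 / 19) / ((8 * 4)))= 218655369 / 166972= 1309.53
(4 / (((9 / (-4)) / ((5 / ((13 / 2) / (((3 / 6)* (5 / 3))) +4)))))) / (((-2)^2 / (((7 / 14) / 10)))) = -5 / 531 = -0.01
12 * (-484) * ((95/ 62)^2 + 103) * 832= -509067610.04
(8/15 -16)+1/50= -2317/150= -15.45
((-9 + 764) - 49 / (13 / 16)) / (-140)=-4.96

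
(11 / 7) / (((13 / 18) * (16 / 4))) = 99 / 182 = 0.54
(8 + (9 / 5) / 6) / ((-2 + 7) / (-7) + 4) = 581 / 230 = 2.53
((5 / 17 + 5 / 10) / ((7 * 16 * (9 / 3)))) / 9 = 1 / 3808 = 0.00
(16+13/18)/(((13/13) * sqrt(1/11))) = 55.46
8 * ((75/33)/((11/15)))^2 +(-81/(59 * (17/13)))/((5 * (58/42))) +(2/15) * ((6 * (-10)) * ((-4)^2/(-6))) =626147941141/6387941505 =98.02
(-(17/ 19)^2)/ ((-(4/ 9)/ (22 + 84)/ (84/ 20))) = 2894913/ 3610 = 801.91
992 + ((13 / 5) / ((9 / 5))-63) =8374 / 9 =930.44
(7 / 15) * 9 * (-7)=-147 / 5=-29.40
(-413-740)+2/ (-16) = -1153.12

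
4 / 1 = 4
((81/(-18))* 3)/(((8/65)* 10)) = -10.97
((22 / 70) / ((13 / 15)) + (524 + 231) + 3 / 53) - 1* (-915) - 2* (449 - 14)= 3860422 / 4823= 800.42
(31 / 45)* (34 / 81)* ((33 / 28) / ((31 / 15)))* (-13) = -2431 / 1134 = -2.14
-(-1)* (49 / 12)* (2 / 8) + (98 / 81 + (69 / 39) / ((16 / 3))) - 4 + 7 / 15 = -20447 / 21060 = -0.97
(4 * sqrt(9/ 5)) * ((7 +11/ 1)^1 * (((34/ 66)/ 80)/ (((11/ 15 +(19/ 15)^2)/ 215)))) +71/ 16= 71/ 16 +296055 * sqrt(5)/ 11572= 61.64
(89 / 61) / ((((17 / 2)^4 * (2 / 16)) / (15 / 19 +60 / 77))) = 1537920 / 438450859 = 0.00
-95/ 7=-13.57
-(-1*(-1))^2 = -1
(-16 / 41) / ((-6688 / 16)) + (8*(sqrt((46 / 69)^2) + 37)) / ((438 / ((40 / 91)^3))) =251844801176 / 4242478883643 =0.06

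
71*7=497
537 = 537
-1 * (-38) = 38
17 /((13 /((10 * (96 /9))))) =5440 /39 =139.49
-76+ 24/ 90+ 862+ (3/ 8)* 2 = 47221/ 60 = 787.02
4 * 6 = 24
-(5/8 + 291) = -2333/8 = -291.62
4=4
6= 6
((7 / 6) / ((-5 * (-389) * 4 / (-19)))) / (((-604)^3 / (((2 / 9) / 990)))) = 133 / 45823617548121600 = 0.00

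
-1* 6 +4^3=58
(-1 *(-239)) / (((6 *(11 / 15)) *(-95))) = -239 / 418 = -0.57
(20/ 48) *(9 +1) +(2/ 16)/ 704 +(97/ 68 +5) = 3042739/ 287232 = 10.59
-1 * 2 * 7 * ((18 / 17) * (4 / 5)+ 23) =-28378 / 85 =-333.86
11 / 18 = 0.61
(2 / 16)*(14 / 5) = 7 / 20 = 0.35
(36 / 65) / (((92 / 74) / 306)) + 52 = 281536 / 1495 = 188.32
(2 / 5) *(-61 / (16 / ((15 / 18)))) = -61 / 48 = -1.27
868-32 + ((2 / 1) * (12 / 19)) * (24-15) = 16100 / 19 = 847.37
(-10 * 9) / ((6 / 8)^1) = -120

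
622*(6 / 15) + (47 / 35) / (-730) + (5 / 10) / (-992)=6305925881 / 25345600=248.80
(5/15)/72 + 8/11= 1739/2376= 0.73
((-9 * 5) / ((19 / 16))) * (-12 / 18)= 480 / 19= 25.26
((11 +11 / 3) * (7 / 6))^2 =23716 / 81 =292.79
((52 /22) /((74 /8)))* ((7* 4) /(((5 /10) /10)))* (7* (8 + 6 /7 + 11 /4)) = 4732000 /407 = 11626.54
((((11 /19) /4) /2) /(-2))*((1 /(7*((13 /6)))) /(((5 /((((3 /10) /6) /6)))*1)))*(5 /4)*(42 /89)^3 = -14553 /27860374880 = -0.00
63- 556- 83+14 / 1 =-562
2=2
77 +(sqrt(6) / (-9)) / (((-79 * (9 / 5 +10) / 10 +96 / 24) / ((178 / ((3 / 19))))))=169100 * sqrt(6) / 120447 +77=80.44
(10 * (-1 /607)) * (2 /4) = -5 /607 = -0.01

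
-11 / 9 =-1.22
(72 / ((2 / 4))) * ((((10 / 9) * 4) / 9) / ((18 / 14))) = 4480 / 81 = 55.31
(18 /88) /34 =9 /1496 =0.01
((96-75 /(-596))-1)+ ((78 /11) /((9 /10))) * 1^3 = 2025895 /19668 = 103.00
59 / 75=0.79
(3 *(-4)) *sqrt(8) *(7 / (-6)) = 28 *sqrt(2) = 39.60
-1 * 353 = -353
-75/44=-1.70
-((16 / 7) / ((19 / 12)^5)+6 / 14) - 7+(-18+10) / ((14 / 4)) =-24622292 / 2476099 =-9.94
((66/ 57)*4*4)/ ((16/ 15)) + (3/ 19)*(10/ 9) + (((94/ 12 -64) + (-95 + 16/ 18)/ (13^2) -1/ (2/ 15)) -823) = -25132873/ 28899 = -869.68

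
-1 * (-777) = 777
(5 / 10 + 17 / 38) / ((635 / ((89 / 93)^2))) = 15842 / 11594465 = 0.00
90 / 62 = 45 / 31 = 1.45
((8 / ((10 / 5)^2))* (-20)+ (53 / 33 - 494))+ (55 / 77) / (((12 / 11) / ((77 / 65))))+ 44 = -836753 / 1716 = -487.62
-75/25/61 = -0.05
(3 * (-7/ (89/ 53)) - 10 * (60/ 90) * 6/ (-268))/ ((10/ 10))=-73681/ 5963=-12.36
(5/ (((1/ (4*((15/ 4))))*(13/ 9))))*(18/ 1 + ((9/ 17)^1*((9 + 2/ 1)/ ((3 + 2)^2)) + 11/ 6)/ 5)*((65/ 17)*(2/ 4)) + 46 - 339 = 1774213/ 1156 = 1534.79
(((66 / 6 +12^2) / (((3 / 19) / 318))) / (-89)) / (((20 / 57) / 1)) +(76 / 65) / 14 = -809606131 / 80990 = -9996.37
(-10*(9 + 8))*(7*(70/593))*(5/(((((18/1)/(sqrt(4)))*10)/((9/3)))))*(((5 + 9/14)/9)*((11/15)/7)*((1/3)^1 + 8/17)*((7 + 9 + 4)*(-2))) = 7125800/144099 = 49.45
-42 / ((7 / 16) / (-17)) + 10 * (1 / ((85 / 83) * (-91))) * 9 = 2523210 / 1547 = 1631.03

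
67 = 67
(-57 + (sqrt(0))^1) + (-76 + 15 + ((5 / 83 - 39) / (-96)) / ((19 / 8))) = -557450 / 4731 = -117.83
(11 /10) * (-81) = -891 /10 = -89.10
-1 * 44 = -44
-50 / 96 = -25 / 48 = -0.52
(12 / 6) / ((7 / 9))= 18 / 7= 2.57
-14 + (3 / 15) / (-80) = -5601 / 400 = -14.00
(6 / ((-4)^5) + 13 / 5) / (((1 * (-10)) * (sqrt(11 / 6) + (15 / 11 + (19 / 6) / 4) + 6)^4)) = -789369180223156456642884 / 10321295385626298334887768025 + 11371908955296436392384 * sqrt(66) / 2064259077125259666977553605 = -0.00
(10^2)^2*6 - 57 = 59943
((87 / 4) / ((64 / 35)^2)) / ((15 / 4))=7105 / 4096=1.73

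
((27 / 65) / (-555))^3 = -729 / 1738822515625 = -0.00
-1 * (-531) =531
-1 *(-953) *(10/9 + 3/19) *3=206801/57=3628.09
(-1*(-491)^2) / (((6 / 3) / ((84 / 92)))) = -5062701 / 46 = -110058.72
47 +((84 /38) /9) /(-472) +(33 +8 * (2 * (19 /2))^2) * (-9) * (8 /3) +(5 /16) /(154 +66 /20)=-2964811617491 /42319992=-70057.00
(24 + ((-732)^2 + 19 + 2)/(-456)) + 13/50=-4373187/3800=-1150.84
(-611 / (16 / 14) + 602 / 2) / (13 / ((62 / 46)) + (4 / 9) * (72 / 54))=-1564353 / 68552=-22.82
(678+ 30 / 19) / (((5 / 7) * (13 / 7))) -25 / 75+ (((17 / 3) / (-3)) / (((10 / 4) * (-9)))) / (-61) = 624813793 / 1220427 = 511.96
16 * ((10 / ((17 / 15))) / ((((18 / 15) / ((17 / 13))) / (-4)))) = -8000 / 13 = -615.38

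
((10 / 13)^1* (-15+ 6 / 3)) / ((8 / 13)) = -65 / 4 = -16.25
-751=-751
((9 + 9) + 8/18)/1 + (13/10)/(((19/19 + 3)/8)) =947/45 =21.04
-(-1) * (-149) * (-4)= 596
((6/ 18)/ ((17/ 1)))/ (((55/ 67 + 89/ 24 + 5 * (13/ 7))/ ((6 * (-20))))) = -450240/ 2643517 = -0.17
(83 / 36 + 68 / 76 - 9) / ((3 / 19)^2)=-75373 / 324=-232.63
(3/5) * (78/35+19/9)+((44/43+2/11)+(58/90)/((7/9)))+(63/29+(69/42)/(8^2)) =6300878977/921782400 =6.84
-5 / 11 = -0.45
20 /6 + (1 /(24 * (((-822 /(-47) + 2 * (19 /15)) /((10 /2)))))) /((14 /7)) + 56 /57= 4.32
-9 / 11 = -0.82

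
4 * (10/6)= 20/3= 6.67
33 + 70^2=4933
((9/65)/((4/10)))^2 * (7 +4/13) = 7695/8788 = 0.88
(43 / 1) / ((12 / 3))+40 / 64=91 / 8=11.38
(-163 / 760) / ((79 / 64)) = -1304 / 7505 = -0.17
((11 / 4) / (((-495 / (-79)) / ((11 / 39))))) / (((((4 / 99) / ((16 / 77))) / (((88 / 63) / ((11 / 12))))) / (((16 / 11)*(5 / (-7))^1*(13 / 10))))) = -20224 / 15435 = -1.31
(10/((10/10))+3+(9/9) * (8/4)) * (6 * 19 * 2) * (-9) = -30780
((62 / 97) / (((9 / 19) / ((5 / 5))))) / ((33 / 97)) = 1178 / 297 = 3.97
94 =94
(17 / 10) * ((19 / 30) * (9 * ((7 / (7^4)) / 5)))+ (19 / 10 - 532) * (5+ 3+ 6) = -1272769131 / 171500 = -7421.39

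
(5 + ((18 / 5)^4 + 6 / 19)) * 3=6173007 / 11875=519.83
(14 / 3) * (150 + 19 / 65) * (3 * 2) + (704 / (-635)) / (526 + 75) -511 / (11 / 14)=194163727662 / 54573805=3557.82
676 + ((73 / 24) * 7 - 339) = 8599 / 24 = 358.29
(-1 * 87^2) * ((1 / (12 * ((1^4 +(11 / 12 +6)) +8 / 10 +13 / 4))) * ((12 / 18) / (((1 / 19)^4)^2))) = -596790105187.23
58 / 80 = 29 / 40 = 0.72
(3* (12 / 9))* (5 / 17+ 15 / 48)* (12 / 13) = 495 / 221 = 2.24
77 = 77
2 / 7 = 0.29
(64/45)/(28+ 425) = 64/20385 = 0.00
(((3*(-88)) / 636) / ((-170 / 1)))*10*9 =198 / 901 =0.22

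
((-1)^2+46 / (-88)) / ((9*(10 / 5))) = 7 / 264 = 0.03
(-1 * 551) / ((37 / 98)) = -53998 / 37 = -1459.41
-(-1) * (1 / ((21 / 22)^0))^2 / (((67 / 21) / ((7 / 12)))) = 49 / 268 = 0.18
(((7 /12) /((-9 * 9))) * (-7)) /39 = 49 /37908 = 0.00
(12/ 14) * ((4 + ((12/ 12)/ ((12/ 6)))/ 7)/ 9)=19/ 49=0.39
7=7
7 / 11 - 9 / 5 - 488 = -489.16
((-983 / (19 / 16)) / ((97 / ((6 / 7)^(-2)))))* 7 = -1348676 / 16587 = -81.31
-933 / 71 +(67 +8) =4392 / 71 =61.86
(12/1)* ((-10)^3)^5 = -12000000000000000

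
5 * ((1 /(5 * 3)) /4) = 1 /12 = 0.08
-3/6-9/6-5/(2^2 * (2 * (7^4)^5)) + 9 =4468366912666272051/638338130380896008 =7.00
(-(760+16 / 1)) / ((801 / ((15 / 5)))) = -776 / 267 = -2.91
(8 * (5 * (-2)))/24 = -10/3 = -3.33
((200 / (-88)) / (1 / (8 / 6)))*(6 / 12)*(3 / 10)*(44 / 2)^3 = -4840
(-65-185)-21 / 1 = -271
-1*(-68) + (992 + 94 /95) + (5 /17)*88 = 1755298 /1615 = 1086.87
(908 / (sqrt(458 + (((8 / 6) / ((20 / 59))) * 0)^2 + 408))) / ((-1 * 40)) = -227 * sqrt(866) / 8660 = -0.77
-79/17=-4.65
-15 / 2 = -7.50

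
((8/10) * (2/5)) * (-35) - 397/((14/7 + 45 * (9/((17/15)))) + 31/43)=-16191019/1316070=-12.30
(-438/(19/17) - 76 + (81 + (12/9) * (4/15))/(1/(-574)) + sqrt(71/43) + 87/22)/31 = -887117767/583110 + sqrt(3053)/1333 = -1521.31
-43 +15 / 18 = -253 / 6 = -42.17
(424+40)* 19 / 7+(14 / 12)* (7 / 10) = 529303 / 420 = 1260.25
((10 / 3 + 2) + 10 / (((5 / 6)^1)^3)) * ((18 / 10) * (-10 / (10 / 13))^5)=-1889138784 / 125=-15113110.27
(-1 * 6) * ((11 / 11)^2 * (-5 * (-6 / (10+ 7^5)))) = -180 / 16817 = -0.01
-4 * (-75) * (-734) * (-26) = 5725200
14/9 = 1.56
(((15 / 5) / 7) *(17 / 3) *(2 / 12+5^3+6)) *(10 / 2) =66895 / 42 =1592.74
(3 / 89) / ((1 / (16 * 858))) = 41184 / 89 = 462.74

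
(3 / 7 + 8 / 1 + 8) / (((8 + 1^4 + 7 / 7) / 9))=207 / 14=14.79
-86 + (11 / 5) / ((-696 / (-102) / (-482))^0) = -419 / 5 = -83.80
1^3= 1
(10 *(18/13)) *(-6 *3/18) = -180/13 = -13.85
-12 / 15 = -4 / 5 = -0.80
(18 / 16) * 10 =45 / 4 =11.25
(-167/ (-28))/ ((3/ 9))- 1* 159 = -3951/ 28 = -141.11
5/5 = 1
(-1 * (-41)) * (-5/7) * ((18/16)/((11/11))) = -1845/56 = -32.95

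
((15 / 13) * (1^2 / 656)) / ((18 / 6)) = 5 / 8528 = 0.00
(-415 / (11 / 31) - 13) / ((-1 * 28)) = 3252 / 77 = 42.23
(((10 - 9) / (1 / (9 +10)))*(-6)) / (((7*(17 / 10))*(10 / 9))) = -1026 / 119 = -8.62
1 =1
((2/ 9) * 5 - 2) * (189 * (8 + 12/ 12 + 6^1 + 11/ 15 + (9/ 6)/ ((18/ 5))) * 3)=-40698/ 5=-8139.60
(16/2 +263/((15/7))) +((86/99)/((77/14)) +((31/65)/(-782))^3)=18719701170730609801/143017179491043000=130.89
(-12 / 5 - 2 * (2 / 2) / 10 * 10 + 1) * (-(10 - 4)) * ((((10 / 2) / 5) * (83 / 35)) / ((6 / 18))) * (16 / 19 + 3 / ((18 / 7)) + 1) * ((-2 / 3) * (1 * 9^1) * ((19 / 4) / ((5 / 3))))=-1866753 / 250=-7467.01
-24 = -24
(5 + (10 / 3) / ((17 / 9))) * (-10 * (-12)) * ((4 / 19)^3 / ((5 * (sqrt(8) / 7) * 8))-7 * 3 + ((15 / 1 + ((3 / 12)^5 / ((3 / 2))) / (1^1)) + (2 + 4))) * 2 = 77280 * sqrt(2) / 116603 + 575 / 544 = 1.99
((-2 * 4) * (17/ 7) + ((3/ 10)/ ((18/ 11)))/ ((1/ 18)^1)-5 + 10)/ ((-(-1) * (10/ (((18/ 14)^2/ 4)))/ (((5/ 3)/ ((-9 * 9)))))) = 779/ 82320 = 0.01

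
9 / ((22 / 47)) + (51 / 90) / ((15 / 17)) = 49177 / 2475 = 19.87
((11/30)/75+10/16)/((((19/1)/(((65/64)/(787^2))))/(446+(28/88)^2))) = 5304046787/218715545241600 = 0.00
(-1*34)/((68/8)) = -4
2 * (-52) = -104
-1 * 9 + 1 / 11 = -98 / 11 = -8.91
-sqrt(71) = -8.43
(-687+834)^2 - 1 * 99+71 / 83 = 1785401 / 83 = 21510.86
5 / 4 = 1.25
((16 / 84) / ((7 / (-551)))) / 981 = -2204 / 144207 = -0.02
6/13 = 0.46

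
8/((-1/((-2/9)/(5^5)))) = 0.00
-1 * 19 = -19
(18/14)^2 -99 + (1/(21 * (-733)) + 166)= 7397429/107751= 68.65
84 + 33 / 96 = 2699 / 32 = 84.34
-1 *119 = -119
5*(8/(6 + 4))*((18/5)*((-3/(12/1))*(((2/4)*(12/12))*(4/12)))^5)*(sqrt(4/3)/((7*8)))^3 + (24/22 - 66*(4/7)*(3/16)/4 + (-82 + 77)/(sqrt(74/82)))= -5*sqrt(1517)/37 - 417/616 - sqrt(3)/109247201280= -5.94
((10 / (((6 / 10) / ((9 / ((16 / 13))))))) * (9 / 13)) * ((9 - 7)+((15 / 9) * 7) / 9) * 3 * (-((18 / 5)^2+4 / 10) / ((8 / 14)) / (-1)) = 312123 / 16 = 19507.69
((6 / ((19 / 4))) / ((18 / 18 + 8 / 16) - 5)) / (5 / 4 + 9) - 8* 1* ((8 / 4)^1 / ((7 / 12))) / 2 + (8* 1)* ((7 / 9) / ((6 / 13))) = -39460 / 147231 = -0.27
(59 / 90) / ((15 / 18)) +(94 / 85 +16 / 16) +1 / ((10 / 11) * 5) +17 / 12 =23099 / 5100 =4.53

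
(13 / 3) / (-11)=-13 / 33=-0.39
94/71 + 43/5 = 3523/355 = 9.92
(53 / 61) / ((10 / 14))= 371 / 305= 1.22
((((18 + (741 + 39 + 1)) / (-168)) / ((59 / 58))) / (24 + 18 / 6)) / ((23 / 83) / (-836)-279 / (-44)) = -23643961 / 865763640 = -0.03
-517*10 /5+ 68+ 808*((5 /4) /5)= -764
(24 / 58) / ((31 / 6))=72 / 899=0.08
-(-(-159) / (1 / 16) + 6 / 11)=-27990 / 11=-2544.55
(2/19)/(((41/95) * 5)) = 2/41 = 0.05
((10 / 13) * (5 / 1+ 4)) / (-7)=-90 / 91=-0.99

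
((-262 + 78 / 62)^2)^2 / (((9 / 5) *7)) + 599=21343273454123582 / 58181823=366837482.11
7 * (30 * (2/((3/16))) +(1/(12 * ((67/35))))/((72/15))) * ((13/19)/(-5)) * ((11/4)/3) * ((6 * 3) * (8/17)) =-2380.15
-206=-206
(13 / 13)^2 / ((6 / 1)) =1 / 6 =0.17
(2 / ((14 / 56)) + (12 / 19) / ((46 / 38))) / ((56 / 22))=77 / 23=3.35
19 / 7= 2.71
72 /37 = 1.95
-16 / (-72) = 2 / 9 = 0.22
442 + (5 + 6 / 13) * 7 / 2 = 11989 / 26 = 461.12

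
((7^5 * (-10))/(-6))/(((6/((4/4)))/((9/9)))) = 4668.61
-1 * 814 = -814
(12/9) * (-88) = -352/3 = -117.33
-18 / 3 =-6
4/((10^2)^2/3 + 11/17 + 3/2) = 408/340219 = 0.00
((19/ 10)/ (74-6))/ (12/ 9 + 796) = 57/ 1626560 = 0.00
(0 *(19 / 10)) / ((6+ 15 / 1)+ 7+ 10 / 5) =0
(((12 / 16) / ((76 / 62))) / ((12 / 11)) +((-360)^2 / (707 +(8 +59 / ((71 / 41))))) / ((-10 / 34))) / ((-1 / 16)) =98976103 / 10526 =9403.01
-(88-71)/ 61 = -17/ 61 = -0.28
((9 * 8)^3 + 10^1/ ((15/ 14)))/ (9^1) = 1119772/ 27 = 41473.04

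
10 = 10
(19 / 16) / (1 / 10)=95 / 8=11.88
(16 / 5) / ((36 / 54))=24 / 5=4.80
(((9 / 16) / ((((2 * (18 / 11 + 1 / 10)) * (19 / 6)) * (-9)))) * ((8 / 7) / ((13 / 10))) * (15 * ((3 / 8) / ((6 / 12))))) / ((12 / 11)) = -0.05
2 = 2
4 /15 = 0.27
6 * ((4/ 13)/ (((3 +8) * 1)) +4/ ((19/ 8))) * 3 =83736/ 2717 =30.82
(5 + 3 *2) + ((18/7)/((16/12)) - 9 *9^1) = -953/14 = -68.07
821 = 821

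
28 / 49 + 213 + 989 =8418 / 7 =1202.57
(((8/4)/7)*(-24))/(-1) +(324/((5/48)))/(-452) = -96/3955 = -0.02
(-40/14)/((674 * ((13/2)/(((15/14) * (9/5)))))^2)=-3645/6583254223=-0.00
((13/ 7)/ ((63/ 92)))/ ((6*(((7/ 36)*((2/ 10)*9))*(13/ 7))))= 920/ 1323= 0.70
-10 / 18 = -5 / 9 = -0.56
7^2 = 49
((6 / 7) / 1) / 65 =6 / 455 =0.01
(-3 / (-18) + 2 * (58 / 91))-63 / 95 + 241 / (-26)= -220214 / 25935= -8.49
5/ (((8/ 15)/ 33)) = 2475/ 8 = 309.38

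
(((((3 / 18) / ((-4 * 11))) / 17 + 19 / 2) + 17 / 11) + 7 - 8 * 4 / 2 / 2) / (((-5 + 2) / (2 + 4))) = -45083 / 2244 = -20.09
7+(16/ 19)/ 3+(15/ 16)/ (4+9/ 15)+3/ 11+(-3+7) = 2712817/ 230736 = 11.76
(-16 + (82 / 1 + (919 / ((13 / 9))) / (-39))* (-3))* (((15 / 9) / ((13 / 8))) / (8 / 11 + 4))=-46.23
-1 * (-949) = 949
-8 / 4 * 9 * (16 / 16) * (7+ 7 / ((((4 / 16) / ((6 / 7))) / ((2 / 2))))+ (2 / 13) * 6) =-7470 / 13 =-574.62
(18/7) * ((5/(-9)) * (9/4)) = -3.21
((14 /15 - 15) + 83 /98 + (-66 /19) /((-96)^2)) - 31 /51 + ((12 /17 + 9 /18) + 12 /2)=-804921079 /121551360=-6.62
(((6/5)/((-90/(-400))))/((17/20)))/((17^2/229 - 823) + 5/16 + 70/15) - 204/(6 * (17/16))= -4885102752/152622821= -32.01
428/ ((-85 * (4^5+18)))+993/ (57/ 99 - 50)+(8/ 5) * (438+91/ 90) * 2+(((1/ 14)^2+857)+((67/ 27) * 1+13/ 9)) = 613124151610619/ 273024996300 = 2245.67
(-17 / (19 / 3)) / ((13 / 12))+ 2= -118 / 247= -0.48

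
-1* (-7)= 7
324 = 324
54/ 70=27/ 35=0.77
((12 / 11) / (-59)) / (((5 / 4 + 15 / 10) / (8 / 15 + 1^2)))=-368 / 35695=-0.01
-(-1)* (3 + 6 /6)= 4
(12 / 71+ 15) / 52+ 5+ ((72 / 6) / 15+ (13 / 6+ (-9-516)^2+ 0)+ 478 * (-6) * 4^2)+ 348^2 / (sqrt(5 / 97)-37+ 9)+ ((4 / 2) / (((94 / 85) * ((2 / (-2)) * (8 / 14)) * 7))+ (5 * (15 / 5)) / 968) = 981576180716605553 / 4354444225560-121104 * sqrt(485) / 76043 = 225384.32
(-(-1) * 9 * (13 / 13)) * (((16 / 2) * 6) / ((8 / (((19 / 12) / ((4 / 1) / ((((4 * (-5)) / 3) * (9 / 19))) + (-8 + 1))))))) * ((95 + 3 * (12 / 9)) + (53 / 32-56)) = -3665385 / 7936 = -461.87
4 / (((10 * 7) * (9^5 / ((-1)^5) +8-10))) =-0.00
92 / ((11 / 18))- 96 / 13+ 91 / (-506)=940529 / 6578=142.98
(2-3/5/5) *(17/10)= 799/250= 3.20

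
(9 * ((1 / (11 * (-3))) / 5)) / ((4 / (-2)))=3 / 110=0.03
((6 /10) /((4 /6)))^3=729 /1000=0.73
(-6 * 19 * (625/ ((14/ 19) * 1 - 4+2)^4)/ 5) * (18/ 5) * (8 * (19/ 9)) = -1176147025/ 3456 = -340320.32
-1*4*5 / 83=-20 / 83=-0.24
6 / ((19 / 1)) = 6 / 19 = 0.32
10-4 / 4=9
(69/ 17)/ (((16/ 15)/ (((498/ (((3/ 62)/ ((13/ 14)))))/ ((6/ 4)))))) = 11539905/ 476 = 24243.50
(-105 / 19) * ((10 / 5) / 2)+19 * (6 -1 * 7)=-466 / 19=-24.53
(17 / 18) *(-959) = -16303 / 18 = -905.72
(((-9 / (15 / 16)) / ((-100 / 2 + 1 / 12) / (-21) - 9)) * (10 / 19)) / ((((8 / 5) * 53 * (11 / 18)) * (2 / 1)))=136080 / 18487513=0.01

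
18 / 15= 6 / 5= 1.20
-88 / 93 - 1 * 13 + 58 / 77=-94475 / 7161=-13.19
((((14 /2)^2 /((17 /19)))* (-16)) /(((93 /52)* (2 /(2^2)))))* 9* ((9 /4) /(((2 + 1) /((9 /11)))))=-31370976 /5797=-5411.59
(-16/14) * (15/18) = -20/21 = -0.95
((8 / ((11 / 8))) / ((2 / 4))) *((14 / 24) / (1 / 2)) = 448 / 33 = 13.58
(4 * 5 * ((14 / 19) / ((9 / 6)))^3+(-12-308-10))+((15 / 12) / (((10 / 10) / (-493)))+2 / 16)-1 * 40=-1457475257 / 1481544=-983.75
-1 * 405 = -405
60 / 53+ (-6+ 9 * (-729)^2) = 253497099 / 53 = 4782964.13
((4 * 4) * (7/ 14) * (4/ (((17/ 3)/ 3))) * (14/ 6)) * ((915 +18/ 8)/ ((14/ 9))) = 396252/ 17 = 23308.94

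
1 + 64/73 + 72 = 5393/73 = 73.88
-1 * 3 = -3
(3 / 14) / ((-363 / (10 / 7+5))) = -0.00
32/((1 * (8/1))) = 4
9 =9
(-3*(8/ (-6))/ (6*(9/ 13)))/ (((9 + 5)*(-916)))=-13/ 173124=-0.00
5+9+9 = 23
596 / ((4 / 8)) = 1192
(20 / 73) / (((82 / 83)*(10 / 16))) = 1328 / 2993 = 0.44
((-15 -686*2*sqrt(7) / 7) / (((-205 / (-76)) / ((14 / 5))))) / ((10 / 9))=-938448*sqrt(7) / 5125 -14364 / 1025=-498.48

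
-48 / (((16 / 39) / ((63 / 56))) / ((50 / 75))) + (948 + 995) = 7421 / 4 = 1855.25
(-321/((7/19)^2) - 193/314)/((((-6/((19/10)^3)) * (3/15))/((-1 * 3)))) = -249640788169/6154400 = -40562.98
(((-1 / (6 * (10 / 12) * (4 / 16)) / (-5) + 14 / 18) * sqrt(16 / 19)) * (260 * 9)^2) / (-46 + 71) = 20539584 * sqrt(19) / 475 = 188484.15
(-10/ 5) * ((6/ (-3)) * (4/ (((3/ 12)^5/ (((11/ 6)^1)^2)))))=495616/ 9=55068.44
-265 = -265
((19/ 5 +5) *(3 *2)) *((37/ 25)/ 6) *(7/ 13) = 11396/ 1625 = 7.01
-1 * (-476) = 476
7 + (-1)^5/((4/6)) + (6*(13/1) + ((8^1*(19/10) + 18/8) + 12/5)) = 2067/20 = 103.35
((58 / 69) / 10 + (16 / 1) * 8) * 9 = 1152.76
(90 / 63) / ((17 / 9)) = 90 / 119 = 0.76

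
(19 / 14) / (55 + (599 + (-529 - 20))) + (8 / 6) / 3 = 2017 / 4410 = 0.46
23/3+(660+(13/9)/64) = 384589/576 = 667.69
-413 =-413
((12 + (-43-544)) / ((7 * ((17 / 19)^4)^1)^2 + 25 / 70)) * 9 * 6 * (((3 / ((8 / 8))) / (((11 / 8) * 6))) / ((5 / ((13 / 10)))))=-7678065048079608 / 53573161617041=-143.32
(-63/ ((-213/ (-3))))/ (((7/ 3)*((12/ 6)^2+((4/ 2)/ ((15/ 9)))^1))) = -135/ 1846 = -0.07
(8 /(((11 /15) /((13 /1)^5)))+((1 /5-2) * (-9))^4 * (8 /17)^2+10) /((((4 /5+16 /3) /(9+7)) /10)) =106062564.30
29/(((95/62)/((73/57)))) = 131254/5415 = 24.24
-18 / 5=-3.60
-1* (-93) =93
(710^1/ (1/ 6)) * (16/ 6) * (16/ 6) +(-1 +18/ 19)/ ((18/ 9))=3453437/ 114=30293.31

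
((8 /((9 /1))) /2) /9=4 /81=0.05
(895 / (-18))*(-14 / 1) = 6265 / 9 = 696.11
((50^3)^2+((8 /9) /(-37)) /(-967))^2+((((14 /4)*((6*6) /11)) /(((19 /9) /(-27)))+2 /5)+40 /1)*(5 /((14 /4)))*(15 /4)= 37036146501226436048674965910117292 /151700056069023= 244140625000000775802.61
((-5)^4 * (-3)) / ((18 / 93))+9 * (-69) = -20617 / 2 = -10308.50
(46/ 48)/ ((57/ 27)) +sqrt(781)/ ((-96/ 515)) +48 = 7365/ 152 - 515*sqrt(781)/ 96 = -101.47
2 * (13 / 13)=2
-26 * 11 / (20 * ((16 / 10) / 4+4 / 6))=-429 / 32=-13.41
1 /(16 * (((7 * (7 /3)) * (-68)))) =-3 /53312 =-0.00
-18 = -18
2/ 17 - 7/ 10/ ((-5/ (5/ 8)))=279/ 1360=0.21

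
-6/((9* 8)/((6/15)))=-1/30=-0.03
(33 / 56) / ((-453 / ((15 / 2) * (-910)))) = 10725 / 1208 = 8.88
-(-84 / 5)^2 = -7056 / 25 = -282.24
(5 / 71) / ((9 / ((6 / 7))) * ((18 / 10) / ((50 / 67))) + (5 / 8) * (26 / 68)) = 170000 / 61713839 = 0.00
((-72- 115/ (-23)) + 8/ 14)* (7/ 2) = -465/ 2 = -232.50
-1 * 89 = -89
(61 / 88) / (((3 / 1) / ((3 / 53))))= 61 / 4664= 0.01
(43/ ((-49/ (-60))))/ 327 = 0.16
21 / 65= 0.32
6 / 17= 0.35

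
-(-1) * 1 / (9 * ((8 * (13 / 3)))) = 1 / 312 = 0.00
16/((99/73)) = 1168/99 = 11.80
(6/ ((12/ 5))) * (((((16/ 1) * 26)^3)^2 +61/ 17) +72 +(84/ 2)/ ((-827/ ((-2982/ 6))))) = 364321179259609294485/ 28118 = 12956866749399292.07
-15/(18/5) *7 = -175/6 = -29.17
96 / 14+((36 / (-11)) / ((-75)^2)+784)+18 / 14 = 38121847 / 48125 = 792.14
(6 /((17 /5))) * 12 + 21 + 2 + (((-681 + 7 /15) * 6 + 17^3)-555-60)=22013 /85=258.98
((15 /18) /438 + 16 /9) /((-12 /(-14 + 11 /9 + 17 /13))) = 1046089 /614952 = 1.70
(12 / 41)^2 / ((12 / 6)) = 72 / 1681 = 0.04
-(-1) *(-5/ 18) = -5/ 18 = -0.28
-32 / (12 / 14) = -112 / 3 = -37.33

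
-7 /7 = -1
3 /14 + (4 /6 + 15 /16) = 611 /336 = 1.82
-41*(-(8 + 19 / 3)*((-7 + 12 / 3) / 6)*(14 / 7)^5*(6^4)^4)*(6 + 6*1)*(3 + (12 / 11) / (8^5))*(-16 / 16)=10504395180719460864 / 11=954945016429041896.73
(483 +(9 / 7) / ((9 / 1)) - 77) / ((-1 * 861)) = -2843 / 6027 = -0.47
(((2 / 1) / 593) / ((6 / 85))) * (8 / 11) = 680 / 19569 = 0.03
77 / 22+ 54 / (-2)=-23.50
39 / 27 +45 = 418 / 9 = 46.44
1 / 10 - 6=-59 / 10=-5.90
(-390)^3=-59319000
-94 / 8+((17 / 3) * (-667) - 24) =-45785 / 12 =-3815.42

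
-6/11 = -0.55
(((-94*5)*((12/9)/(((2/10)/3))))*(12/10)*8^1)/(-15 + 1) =45120/7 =6445.71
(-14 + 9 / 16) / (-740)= 43 / 2368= 0.02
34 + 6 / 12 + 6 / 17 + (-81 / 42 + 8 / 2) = 4394 / 119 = 36.92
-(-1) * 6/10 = 3/5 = 0.60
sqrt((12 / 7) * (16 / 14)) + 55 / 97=55 / 97 + 4 * sqrt(6) / 7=1.97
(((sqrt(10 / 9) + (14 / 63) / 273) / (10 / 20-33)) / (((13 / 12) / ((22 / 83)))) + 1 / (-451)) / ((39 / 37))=-6512*sqrt(10) / 2735265-2131174729 / 1010322097785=-0.01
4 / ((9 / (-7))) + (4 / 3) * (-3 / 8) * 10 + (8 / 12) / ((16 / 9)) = -557 / 72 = -7.74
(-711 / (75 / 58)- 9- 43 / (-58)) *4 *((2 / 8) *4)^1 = -1618486 / 725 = -2232.39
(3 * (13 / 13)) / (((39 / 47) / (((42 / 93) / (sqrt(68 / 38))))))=329 * sqrt(646) / 6851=1.22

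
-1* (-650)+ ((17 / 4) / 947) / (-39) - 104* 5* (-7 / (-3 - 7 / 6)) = -165164461 / 738660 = -223.60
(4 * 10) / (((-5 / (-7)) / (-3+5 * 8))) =2072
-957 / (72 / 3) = -319 / 8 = -39.88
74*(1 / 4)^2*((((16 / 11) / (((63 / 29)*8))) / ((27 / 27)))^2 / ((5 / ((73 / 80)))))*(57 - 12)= 2271541 / 8537760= 0.27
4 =4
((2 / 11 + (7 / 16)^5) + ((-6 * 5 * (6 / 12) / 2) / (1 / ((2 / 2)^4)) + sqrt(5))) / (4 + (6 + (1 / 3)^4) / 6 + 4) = -0.56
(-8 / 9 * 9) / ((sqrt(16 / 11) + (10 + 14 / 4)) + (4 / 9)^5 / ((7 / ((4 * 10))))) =-817850320510608 / 1379318414122835 + 21869111763072 * sqrt(11) / 1379318414122835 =-0.54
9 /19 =0.47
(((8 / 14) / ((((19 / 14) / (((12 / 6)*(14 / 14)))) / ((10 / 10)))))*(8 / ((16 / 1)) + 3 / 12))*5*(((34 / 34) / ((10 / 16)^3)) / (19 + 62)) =2048 / 12825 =0.16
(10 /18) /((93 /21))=35 /279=0.13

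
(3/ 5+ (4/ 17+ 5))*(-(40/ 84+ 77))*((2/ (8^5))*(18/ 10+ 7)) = -554807/ 2284800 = -0.24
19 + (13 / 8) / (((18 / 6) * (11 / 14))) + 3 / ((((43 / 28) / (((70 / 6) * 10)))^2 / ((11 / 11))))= 1410188517 / 81356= 17333.55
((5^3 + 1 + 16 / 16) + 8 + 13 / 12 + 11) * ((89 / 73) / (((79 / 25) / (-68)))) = -66761125 / 17301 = -3858.80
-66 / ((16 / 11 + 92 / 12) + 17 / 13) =-14157 / 2237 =-6.33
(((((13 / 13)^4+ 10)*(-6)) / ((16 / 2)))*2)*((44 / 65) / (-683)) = 726 / 44395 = 0.02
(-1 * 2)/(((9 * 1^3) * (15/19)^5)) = -4952198/6834375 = -0.72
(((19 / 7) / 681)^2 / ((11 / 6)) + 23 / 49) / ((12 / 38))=106159061 / 71419194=1.49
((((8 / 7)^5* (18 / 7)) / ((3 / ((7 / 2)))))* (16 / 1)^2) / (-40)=-3145728 / 84035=-37.43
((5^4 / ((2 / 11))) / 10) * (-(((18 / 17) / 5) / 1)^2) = -4455 / 289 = -15.42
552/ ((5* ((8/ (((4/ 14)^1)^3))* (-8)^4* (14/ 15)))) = 207/ 2458624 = 0.00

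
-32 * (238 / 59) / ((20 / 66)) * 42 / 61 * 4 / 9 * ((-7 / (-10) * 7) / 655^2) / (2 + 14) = -0.00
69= 69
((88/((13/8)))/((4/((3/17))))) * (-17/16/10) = -33/130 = -0.25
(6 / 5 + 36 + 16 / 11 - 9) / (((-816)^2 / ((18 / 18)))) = 1631 / 36622080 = 0.00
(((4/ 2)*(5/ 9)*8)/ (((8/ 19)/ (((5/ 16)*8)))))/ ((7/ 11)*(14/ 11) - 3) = -11495/ 477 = -24.10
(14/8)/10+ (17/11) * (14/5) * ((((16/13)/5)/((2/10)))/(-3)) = -27461/17160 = -1.60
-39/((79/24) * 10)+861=339627/395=859.82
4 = 4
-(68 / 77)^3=-314432 / 456533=-0.69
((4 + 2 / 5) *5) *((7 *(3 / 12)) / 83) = 77 / 166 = 0.46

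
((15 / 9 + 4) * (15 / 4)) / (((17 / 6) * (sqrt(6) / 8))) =10 * sqrt(6) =24.49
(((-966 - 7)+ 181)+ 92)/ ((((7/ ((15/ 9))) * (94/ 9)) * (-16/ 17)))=6375/ 376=16.95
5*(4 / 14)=10 / 7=1.43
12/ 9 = 4/ 3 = 1.33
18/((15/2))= 12/5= 2.40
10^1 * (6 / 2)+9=39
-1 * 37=-37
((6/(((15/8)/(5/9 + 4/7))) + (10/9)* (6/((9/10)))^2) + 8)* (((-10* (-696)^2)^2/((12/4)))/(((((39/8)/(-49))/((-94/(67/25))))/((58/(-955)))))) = -15293287543642311884800/1497249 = -10214257978226942.80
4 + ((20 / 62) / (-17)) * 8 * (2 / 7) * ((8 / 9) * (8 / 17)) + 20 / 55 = 26979376 / 6208587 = 4.35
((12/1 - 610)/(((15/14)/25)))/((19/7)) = -293020/57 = -5140.70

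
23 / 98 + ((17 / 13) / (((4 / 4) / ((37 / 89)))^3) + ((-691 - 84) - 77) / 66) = -124287621933 / 9879435566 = -12.58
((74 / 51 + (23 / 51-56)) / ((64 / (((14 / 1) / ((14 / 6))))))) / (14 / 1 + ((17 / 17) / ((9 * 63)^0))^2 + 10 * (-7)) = 2759 / 29920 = 0.09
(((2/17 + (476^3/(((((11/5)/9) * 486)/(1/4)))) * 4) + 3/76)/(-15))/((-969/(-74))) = -12889176764527/2788714170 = -4621.91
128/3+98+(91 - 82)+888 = 3113/3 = 1037.67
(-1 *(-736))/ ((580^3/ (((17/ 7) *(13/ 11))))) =5083/ 469488250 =0.00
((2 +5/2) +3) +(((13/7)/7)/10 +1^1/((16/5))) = 30729/3920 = 7.84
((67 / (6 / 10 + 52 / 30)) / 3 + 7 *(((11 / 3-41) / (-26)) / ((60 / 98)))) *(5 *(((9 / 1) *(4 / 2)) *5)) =11694.84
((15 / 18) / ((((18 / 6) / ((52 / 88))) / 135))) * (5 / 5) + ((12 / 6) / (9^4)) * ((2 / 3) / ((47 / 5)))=901974355 / 40704444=22.16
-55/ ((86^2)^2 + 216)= -55/ 54701032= -0.00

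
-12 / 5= -2.40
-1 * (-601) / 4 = 601 / 4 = 150.25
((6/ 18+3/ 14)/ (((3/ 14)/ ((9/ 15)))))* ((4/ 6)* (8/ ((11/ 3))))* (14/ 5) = 6.24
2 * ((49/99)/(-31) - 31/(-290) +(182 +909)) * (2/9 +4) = 36901109882/4005045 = 9213.66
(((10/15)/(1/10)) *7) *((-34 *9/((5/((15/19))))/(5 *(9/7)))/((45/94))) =-626416/855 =-732.65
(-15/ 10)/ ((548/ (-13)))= 39/ 1096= 0.04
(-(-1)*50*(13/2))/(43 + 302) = 65/69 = 0.94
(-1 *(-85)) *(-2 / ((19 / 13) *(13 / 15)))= -2550 / 19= -134.21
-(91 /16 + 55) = -971 /16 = -60.69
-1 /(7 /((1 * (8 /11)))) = -8 /77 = -0.10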